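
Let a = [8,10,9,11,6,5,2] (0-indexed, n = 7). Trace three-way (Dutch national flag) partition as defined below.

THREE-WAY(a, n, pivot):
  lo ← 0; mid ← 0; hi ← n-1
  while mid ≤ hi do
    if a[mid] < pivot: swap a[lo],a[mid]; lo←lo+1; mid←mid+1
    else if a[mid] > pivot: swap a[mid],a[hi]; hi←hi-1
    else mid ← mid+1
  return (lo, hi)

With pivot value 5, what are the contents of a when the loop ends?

[2,5,11,6,9,10,8]

pivot = 5; lo=0, mid=0, hi=6
a[mid]=8>5: swap a[0],a[6]; hi=5 → [2,10,9,11,6,5,8]
a[mid]=2<5: swap a[0],a[0]; lo=1,mid=1 → [2,10,9,11,6,5,8]
a[mid]=10>5: swap a[1],a[5]; hi=4 → [2,5,9,11,6,10,8]
a[mid]=5=5: mid=2
a[mid]=9>5: swap a[2],a[4]; hi=3 → [2,5,6,11,9,10,8]
a[mid]=6>5: swap a[2],a[3]; hi=2 → [2,5,11,6,9,10,8]
a[mid]=11>5: swap a[2],a[2]; hi=1 → [2,5,11,6,9,10,8]
end: lo=1, hi=1; a = [2,5,11,6,9,10,8]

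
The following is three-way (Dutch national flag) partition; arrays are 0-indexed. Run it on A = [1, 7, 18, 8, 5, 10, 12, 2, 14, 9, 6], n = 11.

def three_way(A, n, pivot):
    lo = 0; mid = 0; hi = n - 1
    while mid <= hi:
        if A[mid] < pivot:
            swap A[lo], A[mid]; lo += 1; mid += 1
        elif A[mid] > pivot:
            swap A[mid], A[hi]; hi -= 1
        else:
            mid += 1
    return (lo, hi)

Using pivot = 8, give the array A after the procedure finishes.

[1, 7, 6, 5, 2, 8, 12, 14, 9, 10, 18]

lo=0 mid=0 hi=10
1<8: swap(0,0), lo=1 mid=1 ⇒ [1, 7, 18, 8, 5, 10, 12, 2, 14, 9, 6]
7<8: swap(1,1), lo=2 mid=2 ⇒ [1, 7, 18, 8, 5, 10, 12, 2, 14, 9, 6]
18>8: swap(2,10), hi=9 ⇒ [1, 7, 6, 8, 5, 10, 12, 2, 14, 9, 18]
6<8: swap(2,2), lo=3 mid=3 ⇒ [1, 7, 6, 8, 5, 10, 12, 2, 14, 9, 18]
8=8: mid=4
5<8: swap(3,4), lo=4 mid=5 ⇒ [1, 7, 6, 5, 8, 10, 12, 2, 14, 9, 18]
10>8: swap(5,9), hi=8 ⇒ [1, 7, 6, 5, 8, 9, 12, 2, 14, 10, 18]
9>8: swap(5,8), hi=7 ⇒ [1, 7, 6, 5, 8, 14, 12, 2, 9, 10, 18]
14>8: swap(5,7), hi=6 ⇒ [1, 7, 6, 5, 8, 2, 12, 14, 9, 10, 18]
2<8: swap(4,5), lo=5 mid=6 ⇒ [1, 7, 6, 5, 2, 8, 12, 14, 9, 10, 18]
12>8: swap(6,6), hi=5 ⇒ [1, 7, 6, 5, 2, 8, 12, 14, 9, 10, 18]
done. lo=5 hi=5; A=[1, 7, 6, 5, 2, 8, 12, 14, 9, 10, 18]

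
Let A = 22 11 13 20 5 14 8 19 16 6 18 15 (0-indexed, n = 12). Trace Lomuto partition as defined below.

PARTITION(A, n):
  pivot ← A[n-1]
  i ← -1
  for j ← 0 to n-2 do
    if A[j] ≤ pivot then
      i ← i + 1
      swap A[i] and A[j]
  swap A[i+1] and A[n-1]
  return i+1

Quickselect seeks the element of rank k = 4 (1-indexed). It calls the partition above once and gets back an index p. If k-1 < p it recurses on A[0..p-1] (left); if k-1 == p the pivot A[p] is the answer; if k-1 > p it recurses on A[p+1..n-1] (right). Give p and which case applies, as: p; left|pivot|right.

6; left

pivot = A[11] = 15; i = -1
j=0: A[0]=22 > 15 → no swap
j=1: A[1]=11 ≤ 15 → i=0, swap A[0],A[1] → 11 22 13 20 5 14 8 19 16 6 18 15
j=2: A[2]=13 ≤ 15 → i=1, swap A[1],A[2] → 11 13 22 20 5 14 8 19 16 6 18 15
j=3: A[3]=20 > 15 → no swap
j=4: A[4]=5 ≤ 15 → i=2, swap A[2],A[4] → 11 13 5 20 22 14 8 19 16 6 18 15
j=5: A[5]=14 ≤ 15 → i=3, swap A[3],A[5] → 11 13 5 14 22 20 8 19 16 6 18 15
j=6: A[6]=8 ≤ 15 → i=4, swap A[4],A[6] → 11 13 5 14 8 20 22 19 16 6 18 15
j=7: A[7]=19 > 15 → no swap
j=8: A[8]=16 > 15 → no swap
j=9: A[9]=6 ≤ 15 → i=5, swap A[5],A[9] → 11 13 5 14 8 6 22 19 16 20 18 15
j=10: A[10]=18 > 15 → no swap
final swap A[6],A[11] → 11 13 5 14 8 6 15 19 16 20 18 22; return 6
p = 6; k-1 = 3 < 6 ⇒ left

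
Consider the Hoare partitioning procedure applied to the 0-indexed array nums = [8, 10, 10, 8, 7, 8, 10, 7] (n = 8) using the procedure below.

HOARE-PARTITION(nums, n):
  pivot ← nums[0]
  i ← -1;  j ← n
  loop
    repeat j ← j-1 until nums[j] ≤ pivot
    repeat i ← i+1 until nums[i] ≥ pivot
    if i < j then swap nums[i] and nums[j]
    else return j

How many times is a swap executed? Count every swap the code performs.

pivot = nums[0] = 8; i = -1, j = 8
j→7 (nums[7]=7≤8), i→0 (nums[0]=8≥8); i<j, swap → [7, 10, 10, 8, 7, 8, 10, 8]
j→5 (nums[5]=8≤8), i→1 (nums[1]=10≥8); i<j, swap → [7, 8, 10, 8, 7, 10, 10, 8]
j→4 (nums[4]=7≤8), i→2 (nums[2]=10≥8); i<j, swap → [7, 8, 7, 8, 10, 10, 10, 8]
j→3, i→3; i≥j, return j=3. nums = [7, 8, 7, 8, 10, 10, 10, 8]

3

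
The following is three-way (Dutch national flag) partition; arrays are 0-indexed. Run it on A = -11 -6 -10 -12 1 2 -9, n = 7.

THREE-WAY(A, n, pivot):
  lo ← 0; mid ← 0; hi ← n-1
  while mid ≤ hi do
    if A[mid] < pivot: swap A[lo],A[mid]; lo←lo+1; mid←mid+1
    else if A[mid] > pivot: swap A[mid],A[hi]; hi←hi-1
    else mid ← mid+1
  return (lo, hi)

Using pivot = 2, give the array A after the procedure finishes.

-11 -6 -10 -12 1 -9 2

lo=0 mid=0 hi=6
-11<2: swap(0,0), lo=1 mid=1 ⇒ -11 -6 -10 -12 1 2 -9
-6<2: swap(1,1), lo=2 mid=2 ⇒ -11 -6 -10 -12 1 2 -9
-10<2: swap(2,2), lo=3 mid=3 ⇒ -11 -6 -10 -12 1 2 -9
-12<2: swap(3,3), lo=4 mid=4 ⇒ -11 -6 -10 -12 1 2 -9
1<2: swap(4,4), lo=5 mid=5 ⇒ -11 -6 -10 -12 1 2 -9
2=2: mid=6
-9<2: swap(5,6), lo=6 mid=7 ⇒ -11 -6 -10 -12 1 -9 2
done. lo=6 hi=6; A=-11 -6 -10 -12 1 -9 2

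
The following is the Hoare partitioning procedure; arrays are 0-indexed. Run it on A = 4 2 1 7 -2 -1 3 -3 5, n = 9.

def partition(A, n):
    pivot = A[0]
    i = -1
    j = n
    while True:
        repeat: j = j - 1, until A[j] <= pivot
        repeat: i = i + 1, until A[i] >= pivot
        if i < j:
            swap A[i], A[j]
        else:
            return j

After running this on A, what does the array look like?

-3 2 1 3 -2 -1 7 4 5

pivot=4
j stops at 7 (-3), i stops at 0 (4); swap ⇒ -3 2 1 7 -2 -1 3 4 5
j stops at 6 (3), i stops at 3 (7); swap ⇒ -3 2 1 3 -2 -1 7 4 5
j stops at 5, i stops at 6; i≥j ⇒ return 5. A=-3 2 1 3 -2 -1 7 4 5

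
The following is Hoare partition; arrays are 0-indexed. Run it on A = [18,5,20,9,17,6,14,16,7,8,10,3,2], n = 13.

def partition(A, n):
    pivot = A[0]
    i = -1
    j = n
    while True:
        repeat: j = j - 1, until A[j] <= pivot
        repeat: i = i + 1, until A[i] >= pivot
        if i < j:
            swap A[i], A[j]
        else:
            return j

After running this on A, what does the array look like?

pivot = A[0] = 18; i = -1, j = 13
j→12 (A[12]=2≤18), i→0 (A[0]=18≥18); i<j, swap → [2,5,20,9,17,6,14,16,7,8,10,3,18]
j→11 (A[11]=3≤18), i→2 (A[2]=20≥18); i<j, swap → [2,5,3,9,17,6,14,16,7,8,10,20,18]
j→10, i→11; i≥j, return j=10. A = [2,5,3,9,17,6,14,16,7,8,10,20,18]

[2,5,3,9,17,6,14,16,7,8,10,20,18]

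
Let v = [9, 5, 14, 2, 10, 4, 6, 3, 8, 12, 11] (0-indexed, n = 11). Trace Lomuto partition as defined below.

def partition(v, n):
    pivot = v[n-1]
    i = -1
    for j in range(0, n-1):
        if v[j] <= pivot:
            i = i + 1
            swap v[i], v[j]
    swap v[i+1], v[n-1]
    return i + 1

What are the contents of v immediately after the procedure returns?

[9, 5, 2, 10, 4, 6, 3, 8, 11, 12, 14]

pivot = v[10] = 11; i = -1
j=0: v[0]=9 ≤ 11 → i=0, swap v[0],v[0] (no change) → [9, 5, 14, 2, 10, 4, 6, 3, 8, 12, 11]
j=1: v[1]=5 ≤ 11 → i=1, swap v[1],v[1] (no change) → [9, 5, 14, 2, 10, 4, 6, 3, 8, 12, 11]
j=2: v[2]=14 > 11 → no swap
j=3: v[3]=2 ≤ 11 → i=2, swap v[2],v[3] → [9, 5, 2, 14, 10, 4, 6, 3, 8, 12, 11]
j=4: v[4]=10 ≤ 11 → i=3, swap v[3],v[4] → [9, 5, 2, 10, 14, 4, 6, 3, 8, 12, 11]
j=5: v[5]=4 ≤ 11 → i=4, swap v[4],v[5] → [9, 5, 2, 10, 4, 14, 6, 3, 8, 12, 11]
j=6: v[6]=6 ≤ 11 → i=5, swap v[5],v[6] → [9, 5, 2, 10, 4, 6, 14, 3, 8, 12, 11]
j=7: v[7]=3 ≤ 11 → i=6, swap v[6],v[7] → [9, 5, 2, 10, 4, 6, 3, 14, 8, 12, 11]
j=8: v[8]=8 ≤ 11 → i=7, swap v[7],v[8] → [9, 5, 2, 10, 4, 6, 3, 8, 14, 12, 11]
j=9: v[9]=12 > 11 → no swap
final swap v[8],v[10] → [9, 5, 2, 10, 4, 6, 3, 8, 11, 12, 14]; return 8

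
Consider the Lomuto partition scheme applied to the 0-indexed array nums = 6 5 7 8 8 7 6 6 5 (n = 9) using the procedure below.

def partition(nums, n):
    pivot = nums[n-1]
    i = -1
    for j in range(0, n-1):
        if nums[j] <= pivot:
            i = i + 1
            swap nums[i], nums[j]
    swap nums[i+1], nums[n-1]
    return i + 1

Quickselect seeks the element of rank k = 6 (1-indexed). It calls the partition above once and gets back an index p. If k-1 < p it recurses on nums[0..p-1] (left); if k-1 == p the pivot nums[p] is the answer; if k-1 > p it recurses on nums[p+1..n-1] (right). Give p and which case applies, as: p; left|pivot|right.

1; right

pivot = nums[8] = 5; i = -1
j=0: nums[0]=6 > 5 → no swap
j=1: nums[1]=5 ≤ 5 → i=0, swap nums[0],nums[1] → 5 6 7 8 8 7 6 6 5
j=2: nums[2]=7 > 5 → no swap
j=3: nums[3]=8 > 5 → no swap
j=4: nums[4]=8 > 5 → no swap
j=5: nums[5]=7 > 5 → no swap
j=6: nums[6]=6 > 5 → no swap
j=7: nums[7]=6 > 5 → no swap
final swap nums[1],nums[8] → 5 5 7 8 8 7 6 6 6; return 1
p = 1; k-1 = 5 > 1 ⇒ right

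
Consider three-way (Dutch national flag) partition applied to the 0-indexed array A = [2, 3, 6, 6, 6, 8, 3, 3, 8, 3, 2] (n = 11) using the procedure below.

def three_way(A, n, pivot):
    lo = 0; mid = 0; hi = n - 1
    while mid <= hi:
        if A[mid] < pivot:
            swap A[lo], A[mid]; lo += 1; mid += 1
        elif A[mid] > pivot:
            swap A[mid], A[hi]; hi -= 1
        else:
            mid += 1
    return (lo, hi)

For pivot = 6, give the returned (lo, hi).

lo=0 mid=0 hi=10
2<6: swap(0,0), lo=1 mid=1 ⇒ [2, 3, 6, 6, 6, 8, 3, 3, 8, 3, 2]
3<6: swap(1,1), lo=2 mid=2 ⇒ [2, 3, 6, 6, 6, 8, 3, 3, 8, 3, 2]
6=6: mid=3
6=6: mid=4
6=6: mid=5
8>6: swap(5,10), hi=9 ⇒ [2, 3, 6, 6, 6, 2, 3, 3, 8, 3, 8]
2<6: swap(2,5), lo=3 mid=6 ⇒ [2, 3, 2, 6, 6, 6, 3, 3, 8, 3, 8]
3<6: swap(3,6), lo=4 mid=7 ⇒ [2, 3, 2, 3, 6, 6, 6, 3, 8, 3, 8]
3<6: swap(4,7), lo=5 mid=8 ⇒ [2, 3, 2, 3, 3, 6, 6, 6, 8, 3, 8]
8>6: swap(8,9), hi=8 ⇒ [2, 3, 2, 3, 3, 6, 6, 6, 3, 8, 8]
3<6: swap(5,8), lo=6 mid=9 ⇒ [2, 3, 2, 3, 3, 3, 6, 6, 6, 8, 8]
done. lo=6 hi=8; A=[2, 3, 2, 3, 3, 3, 6, 6, 6, 8, 8]

(6, 8)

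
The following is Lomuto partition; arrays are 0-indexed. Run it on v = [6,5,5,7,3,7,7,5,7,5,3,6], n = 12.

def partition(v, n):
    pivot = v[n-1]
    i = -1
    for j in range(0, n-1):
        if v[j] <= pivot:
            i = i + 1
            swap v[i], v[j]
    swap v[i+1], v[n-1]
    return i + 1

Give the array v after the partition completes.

[6,5,5,3,5,5,3,6,7,7,7,7]

pivot = v[11] = 6; i = -1
j=0: v[0]=6 ≤ 6 → i=0, swap v[0],v[0] (no change) → [6,5,5,7,3,7,7,5,7,5,3,6]
j=1: v[1]=5 ≤ 6 → i=1, swap v[1],v[1] (no change) → [6,5,5,7,3,7,7,5,7,5,3,6]
j=2: v[2]=5 ≤ 6 → i=2, swap v[2],v[2] (no change) → [6,5,5,7,3,7,7,5,7,5,3,6]
j=3: v[3]=7 > 6 → no swap
j=4: v[4]=3 ≤ 6 → i=3, swap v[3],v[4] → [6,5,5,3,7,7,7,5,7,5,3,6]
j=5: v[5]=7 > 6 → no swap
j=6: v[6]=7 > 6 → no swap
j=7: v[7]=5 ≤ 6 → i=4, swap v[4],v[7] → [6,5,5,3,5,7,7,7,7,5,3,6]
j=8: v[8]=7 > 6 → no swap
j=9: v[9]=5 ≤ 6 → i=5, swap v[5],v[9] → [6,5,5,3,5,5,7,7,7,7,3,6]
j=10: v[10]=3 ≤ 6 → i=6, swap v[6],v[10] → [6,5,5,3,5,5,3,7,7,7,7,6]
final swap v[7],v[11] → [6,5,5,3,5,5,3,6,7,7,7,7]; return 7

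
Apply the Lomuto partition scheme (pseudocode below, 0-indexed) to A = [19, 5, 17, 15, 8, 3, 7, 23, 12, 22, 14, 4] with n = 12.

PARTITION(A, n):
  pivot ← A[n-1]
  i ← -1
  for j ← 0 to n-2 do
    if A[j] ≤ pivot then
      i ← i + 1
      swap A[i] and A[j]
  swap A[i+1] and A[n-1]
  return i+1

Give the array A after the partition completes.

[3, 4, 17, 15, 8, 19, 7, 23, 12, 22, 14, 5]

pivot=4, i=-1
j=0: 19>4, skip
j=1: 5>4, skip
j=2: 17>4, skip
j=3: 15>4, skip
j=4: 8>4, skip
j=5: 3≤4, i=0, swap(0,5) ⇒ [3, 5, 17, 15, 8, 19, 7, 23, 12, 22, 14, 4]
j=6: 7>4, skip
j=7: 23>4, skip
j=8: 12>4, skip
j=9: 22>4, skip
j=10: 14>4, skip
swap(1,11) ⇒ [3, 4, 17, 15, 8, 19, 7, 23, 12, 22, 14, 5]; return 1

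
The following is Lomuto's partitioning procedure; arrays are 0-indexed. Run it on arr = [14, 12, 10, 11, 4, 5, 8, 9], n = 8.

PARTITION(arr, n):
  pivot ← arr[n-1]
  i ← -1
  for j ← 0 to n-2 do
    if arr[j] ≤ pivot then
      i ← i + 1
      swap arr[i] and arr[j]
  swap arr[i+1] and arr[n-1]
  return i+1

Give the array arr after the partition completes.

pivot=9, i=-1
j=0: 14>9, skip
j=1: 12>9, skip
j=2: 10>9, skip
j=3: 11>9, skip
j=4: 4≤9, i=0, swap(0,4) ⇒ [4, 12, 10, 11, 14, 5, 8, 9]
j=5: 5≤9, i=1, swap(1,5) ⇒ [4, 5, 10, 11, 14, 12, 8, 9]
j=6: 8≤9, i=2, swap(2,6) ⇒ [4, 5, 8, 11, 14, 12, 10, 9]
swap(3,7) ⇒ [4, 5, 8, 9, 14, 12, 10, 11]; return 3

[4, 5, 8, 9, 14, 12, 10, 11]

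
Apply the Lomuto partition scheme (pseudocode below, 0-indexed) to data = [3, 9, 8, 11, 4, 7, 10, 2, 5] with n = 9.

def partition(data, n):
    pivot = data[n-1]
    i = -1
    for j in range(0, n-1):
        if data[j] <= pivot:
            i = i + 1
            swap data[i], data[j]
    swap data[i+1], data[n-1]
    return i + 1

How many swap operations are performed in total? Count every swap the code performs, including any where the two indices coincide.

pivot=5, i=-1
j=0: 3≤5, i=0, swap(0,0) ⇒ [3, 9, 8, 11, 4, 7, 10, 2, 5]
j=1: 9>5, skip
j=2: 8>5, skip
j=3: 11>5, skip
j=4: 4≤5, i=1, swap(1,4) ⇒ [3, 4, 8, 11, 9, 7, 10, 2, 5]
j=5: 7>5, skip
j=6: 10>5, skip
j=7: 2≤5, i=2, swap(2,7) ⇒ [3, 4, 2, 11, 9, 7, 10, 8, 5]
swap(3,8) ⇒ [3, 4, 2, 5, 9, 7, 10, 8, 11]; return 3

4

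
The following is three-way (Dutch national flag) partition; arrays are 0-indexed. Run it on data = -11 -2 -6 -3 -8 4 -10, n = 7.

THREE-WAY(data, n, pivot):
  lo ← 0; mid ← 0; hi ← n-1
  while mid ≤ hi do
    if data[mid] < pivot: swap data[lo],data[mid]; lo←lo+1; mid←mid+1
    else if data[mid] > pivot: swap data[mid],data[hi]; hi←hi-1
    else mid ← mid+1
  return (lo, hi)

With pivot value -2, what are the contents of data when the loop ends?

-11 -6 -3 -8 -10 -2 4

pivot = -2; lo=0, mid=0, hi=6
data[mid]=-11<-2: swap data[0],data[0]; lo=1,mid=1 → -11 -2 -6 -3 -8 4 -10
data[mid]=-2=-2: mid=2
data[mid]=-6<-2: swap data[1],data[2]; lo=2,mid=3 → -11 -6 -2 -3 -8 4 -10
data[mid]=-3<-2: swap data[2],data[3]; lo=3,mid=4 → -11 -6 -3 -2 -8 4 -10
data[mid]=-8<-2: swap data[3],data[4]; lo=4,mid=5 → -11 -6 -3 -8 -2 4 -10
data[mid]=4>-2: swap data[5],data[6]; hi=5 → -11 -6 -3 -8 -2 -10 4
data[mid]=-10<-2: swap data[4],data[5]; lo=5,mid=6 → -11 -6 -3 -8 -10 -2 4
end: lo=5, hi=5; data = -11 -6 -3 -8 -10 -2 4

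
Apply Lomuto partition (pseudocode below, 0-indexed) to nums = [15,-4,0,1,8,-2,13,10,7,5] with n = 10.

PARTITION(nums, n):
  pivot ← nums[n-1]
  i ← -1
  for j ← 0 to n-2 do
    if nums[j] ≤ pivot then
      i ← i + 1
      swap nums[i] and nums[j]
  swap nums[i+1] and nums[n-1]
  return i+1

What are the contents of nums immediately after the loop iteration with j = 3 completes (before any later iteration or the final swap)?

[-4,0,1,15,8,-2,13,10,7,5]

pivot=5, i=-1
j=0: 15>5, skip
j=1: -4≤5, i=0, swap(0,1) ⇒ [-4,15,0,1,8,-2,13,10,7,5]
j=2: 0≤5, i=1, swap(1,2) ⇒ [-4,0,15,1,8,-2,13,10,7,5]
j=3: 1≤5, i=2, swap(2,3) ⇒ [-4,0,1,15,8,-2,13,10,7,5]
(after j=3) nums = [-4,0,1,15,8,-2,13,10,7,5]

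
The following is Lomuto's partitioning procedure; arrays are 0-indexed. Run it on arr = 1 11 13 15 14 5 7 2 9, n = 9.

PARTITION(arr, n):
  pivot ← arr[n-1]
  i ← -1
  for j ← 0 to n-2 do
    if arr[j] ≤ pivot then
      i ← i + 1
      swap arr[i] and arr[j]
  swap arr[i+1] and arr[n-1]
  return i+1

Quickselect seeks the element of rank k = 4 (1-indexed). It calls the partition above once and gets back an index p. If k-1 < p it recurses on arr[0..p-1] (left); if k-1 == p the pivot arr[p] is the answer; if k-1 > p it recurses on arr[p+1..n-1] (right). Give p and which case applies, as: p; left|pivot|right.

pivot = arr[8] = 9; i = -1
j=0: arr[0]=1 ≤ 9 → i=0, swap arr[0],arr[0] (no change) → 1 11 13 15 14 5 7 2 9
j=1: arr[1]=11 > 9 → no swap
j=2: arr[2]=13 > 9 → no swap
j=3: arr[3]=15 > 9 → no swap
j=4: arr[4]=14 > 9 → no swap
j=5: arr[5]=5 ≤ 9 → i=1, swap arr[1],arr[5] → 1 5 13 15 14 11 7 2 9
j=6: arr[6]=7 ≤ 9 → i=2, swap arr[2],arr[6] → 1 5 7 15 14 11 13 2 9
j=7: arr[7]=2 ≤ 9 → i=3, swap arr[3],arr[7] → 1 5 7 2 14 11 13 15 9
final swap arr[4],arr[8] → 1 5 7 2 9 11 13 15 14; return 4
p = 4; k-1 = 3 < 4 ⇒ left

4; left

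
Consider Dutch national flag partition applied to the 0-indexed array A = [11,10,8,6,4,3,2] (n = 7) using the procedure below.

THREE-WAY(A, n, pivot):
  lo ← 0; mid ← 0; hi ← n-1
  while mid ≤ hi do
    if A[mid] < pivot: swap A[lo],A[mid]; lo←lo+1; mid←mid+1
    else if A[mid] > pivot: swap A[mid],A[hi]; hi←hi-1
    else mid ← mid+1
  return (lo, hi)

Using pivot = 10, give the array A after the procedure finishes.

[2,8,6,4,3,10,11]

lo=0 mid=0 hi=6
11>10: swap(0,6), hi=5 ⇒ [2,10,8,6,4,3,11]
2<10: swap(0,0), lo=1 mid=1 ⇒ [2,10,8,6,4,3,11]
10=10: mid=2
8<10: swap(1,2), lo=2 mid=3 ⇒ [2,8,10,6,4,3,11]
6<10: swap(2,3), lo=3 mid=4 ⇒ [2,8,6,10,4,3,11]
4<10: swap(3,4), lo=4 mid=5 ⇒ [2,8,6,4,10,3,11]
3<10: swap(4,5), lo=5 mid=6 ⇒ [2,8,6,4,3,10,11]
done. lo=5 hi=5; A=[2,8,6,4,3,10,11]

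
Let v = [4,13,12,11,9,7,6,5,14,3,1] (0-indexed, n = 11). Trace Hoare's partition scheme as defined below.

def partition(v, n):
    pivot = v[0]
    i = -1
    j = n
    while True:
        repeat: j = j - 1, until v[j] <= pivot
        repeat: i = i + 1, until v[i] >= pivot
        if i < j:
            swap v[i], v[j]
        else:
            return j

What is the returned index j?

1

pivot=4
j stops at 10 (1), i stops at 0 (4); swap ⇒ [1,13,12,11,9,7,6,5,14,3,4]
j stops at 9 (3), i stops at 1 (13); swap ⇒ [1,3,12,11,9,7,6,5,14,13,4]
j stops at 1, i stops at 2; i≥j ⇒ return 1. v=[1,3,12,11,9,7,6,5,14,13,4]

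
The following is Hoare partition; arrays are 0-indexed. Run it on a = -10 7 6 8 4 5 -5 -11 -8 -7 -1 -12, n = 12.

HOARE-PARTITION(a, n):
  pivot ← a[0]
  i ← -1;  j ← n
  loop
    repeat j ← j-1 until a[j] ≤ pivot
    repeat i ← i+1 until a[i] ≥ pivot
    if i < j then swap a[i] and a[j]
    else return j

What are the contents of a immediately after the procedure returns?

-12 -11 6 8 4 5 -5 7 -8 -7 -1 -10

pivot=-10
j stops at 11 (-12), i stops at 0 (-10); swap ⇒ -12 7 6 8 4 5 -5 -11 -8 -7 -1 -10
j stops at 7 (-11), i stops at 1 (7); swap ⇒ -12 -11 6 8 4 5 -5 7 -8 -7 -1 -10
j stops at 1, i stops at 2; i≥j ⇒ return 1. a=-12 -11 6 8 4 5 -5 7 -8 -7 -1 -10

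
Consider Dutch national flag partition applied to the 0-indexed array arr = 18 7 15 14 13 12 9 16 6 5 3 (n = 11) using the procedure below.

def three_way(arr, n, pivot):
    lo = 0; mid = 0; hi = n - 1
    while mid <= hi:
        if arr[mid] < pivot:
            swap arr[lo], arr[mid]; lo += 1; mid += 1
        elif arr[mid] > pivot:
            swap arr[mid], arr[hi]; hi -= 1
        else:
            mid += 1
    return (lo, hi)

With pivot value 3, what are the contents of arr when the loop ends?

pivot = 3; lo=0, mid=0, hi=10
arr[mid]=18>3: swap arr[0],arr[10]; hi=9 → 3 7 15 14 13 12 9 16 6 5 18
arr[mid]=3=3: mid=1
arr[mid]=7>3: swap arr[1],arr[9]; hi=8 → 3 5 15 14 13 12 9 16 6 7 18
arr[mid]=5>3: swap arr[1],arr[8]; hi=7 → 3 6 15 14 13 12 9 16 5 7 18
arr[mid]=6>3: swap arr[1],arr[7]; hi=6 → 3 16 15 14 13 12 9 6 5 7 18
arr[mid]=16>3: swap arr[1],arr[6]; hi=5 → 3 9 15 14 13 12 16 6 5 7 18
arr[mid]=9>3: swap arr[1],arr[5]; hi=4 → 3 12 15 14 13 9 16 6 5 7 18
arr[mid]=12>3: swap arr[1],arr[4]; hi=3 → 3 13 15 14 12 9 16 6 5 7 18
arr[mid]=13>3: swap arr[1],arr[3]; hi=2 → 3 14 15 13 12 9 16 6 5 7 18
arr[mid]=14>3: swap arr[1],arr[2]; hi=1 → 3 15 14 13 12 9 16 6 5 7 18
arr[mid]=15>3: swap arr[1],arr[1]; hi=0 → 3 15 14 13 12 9 16 6 5 7 18
end: lo=0, hi=0; arr = 3 15 14 13 12 9 16 6 5 7 18

3 15 14 13 12 9 16 6 5 7 18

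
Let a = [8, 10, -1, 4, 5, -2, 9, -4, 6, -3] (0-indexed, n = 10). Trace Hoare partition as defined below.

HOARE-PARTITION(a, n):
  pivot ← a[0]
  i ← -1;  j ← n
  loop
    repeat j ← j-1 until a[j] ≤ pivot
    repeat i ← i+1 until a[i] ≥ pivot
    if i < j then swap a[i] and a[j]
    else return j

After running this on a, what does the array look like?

pivot = a[0] = 8; i = -1, j = 10
j→9 (a[9]=-3≤8), i→0 (a[0]=8≥8); i<j, swap → [-3, 10, -1, 4, 5, -2, 9, -4, 6, 8]
j→8 (a[8]=6≤8), i→1 (a[1]=10≥8); i<j, swap → [-3, 6, -1, 4, 5, -2, 9, -4, 10, 8]
j→7 (a[7]=-4≤8), i→6 (a[6]=9≥8); i<j, swap → [-3, 6, -1, 4, 5, -2, -4, 9, 10, 8]
j→6, i→7; i≥j, return j=6. a = [-3, 6, -1, 4, 5, -2, -4, 9, 10, 8]

[-3, 6, -1, 4, 5, -2, -4, 9, 10, 8]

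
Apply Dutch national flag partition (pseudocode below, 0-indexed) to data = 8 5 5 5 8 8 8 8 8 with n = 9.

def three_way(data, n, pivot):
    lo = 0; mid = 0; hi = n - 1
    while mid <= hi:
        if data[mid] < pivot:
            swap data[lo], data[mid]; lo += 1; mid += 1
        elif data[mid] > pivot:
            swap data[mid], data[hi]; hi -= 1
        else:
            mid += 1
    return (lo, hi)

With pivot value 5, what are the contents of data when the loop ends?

lo=0 mid=0 hi=8
8>5: swap(0,8), hi=7 ⇒ 8 5 5 5 8 8 8 8 8
8>5: swap(0,7), hi=6 ⇒ 8 5 5 5 8 8 8 8 8
8>5: swap(0,6), hi=5 ⇒ 8 5 5 5 8 8 8 8 8
8>5: swap(0,5), hi=4 ⇒ 8 5 5 5 8 8 8 8 8
8>5: swap(0,4), hi=3 ⇒ 8 5 5 5 8 8 8 8 8
8>5: swap(0,3), hi=2 ⇒ 5 5 5 8 8 8 8 8 8
5=5: mid=1
5=5: mid=2
5=5: mid=3
done. lo=0 hi=2; data=5 5 5 8 8 8 8 8 8

5 5 5 8 8 8 8 8 8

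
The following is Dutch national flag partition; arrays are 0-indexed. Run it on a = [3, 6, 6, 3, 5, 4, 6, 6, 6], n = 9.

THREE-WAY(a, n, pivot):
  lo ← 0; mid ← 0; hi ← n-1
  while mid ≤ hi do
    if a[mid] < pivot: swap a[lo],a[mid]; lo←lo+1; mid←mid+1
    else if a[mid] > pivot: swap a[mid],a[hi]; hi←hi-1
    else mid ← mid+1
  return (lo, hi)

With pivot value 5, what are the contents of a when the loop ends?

pivot = 5; lo=0, mid=0, hi=8
a[mid]=3<5: swap a[0],a[0]; lo=1,mid=1 → [3, 6, 6, 3, 5, 4, 6, 6, 6]
a[mid]=6>5: swap a[1],a[8]; hi=7 → [3, 6, 6, 3, 5, 4, 6, 6, 6]
a[mid]=6>5: swap a[1],a[7]; hi=6 → [3, 6, 6, 3, 5, 4, 6, 6, 6]
a[mid]=6>5: swap a[1],a[6]; hi=5 → [3, 6, 6, 3, 5, 4, 6, 6, 6]
a[mid]=6>5: swap a[1],a[5]; hi=4 → [3, 4, 6, 3, 5, 6, 6, 6, 6]
a[mid]=4<5: swap a[1],a[1]; lo=2,mid=2 → [3, 4, 6, 3, 5, 6, 6, 6, 6]
a[mid]=6>5: swap a[2],a[4]; hi=3 → [3, 4, 5, 3, 6, 6, 6, 6, 6]
a[mid]=5=5: mid=3
a[mid]=3<5: swap a[2],a[3]; lo=3,mid=4 → [3, 4, 3, 5, 6, 6, 6, 6, 6]
end: lo=3, hi=3; a = [3, 4, 3, 5, 6, 6, 6, 6, 6]

[3, 4, 3, 5, 6, 6, 6, 6, 6]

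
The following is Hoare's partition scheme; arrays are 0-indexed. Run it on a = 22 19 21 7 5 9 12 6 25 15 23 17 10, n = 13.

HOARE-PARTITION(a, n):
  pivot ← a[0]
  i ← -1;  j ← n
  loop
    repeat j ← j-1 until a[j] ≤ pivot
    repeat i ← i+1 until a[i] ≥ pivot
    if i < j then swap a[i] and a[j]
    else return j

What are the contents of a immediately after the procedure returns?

10 19 21 7 5 9 12 6 17 15 23 25 22

pivot=22
j stops at 12 (10), i stops at 0 (22); swap ⇒ 10 19 21 7 5 9 12 6 25 15 23 17 22
j stops at 11 (17), i stops at 8 (25); swap ⇒ 10 19 21 7 5 9 12 6 17 15 23 25 22
j stops at 9, i stops at 10; i≥j ⇒ return 9. a=10 19 21 7 5 9 12 6 17 15 23 25 22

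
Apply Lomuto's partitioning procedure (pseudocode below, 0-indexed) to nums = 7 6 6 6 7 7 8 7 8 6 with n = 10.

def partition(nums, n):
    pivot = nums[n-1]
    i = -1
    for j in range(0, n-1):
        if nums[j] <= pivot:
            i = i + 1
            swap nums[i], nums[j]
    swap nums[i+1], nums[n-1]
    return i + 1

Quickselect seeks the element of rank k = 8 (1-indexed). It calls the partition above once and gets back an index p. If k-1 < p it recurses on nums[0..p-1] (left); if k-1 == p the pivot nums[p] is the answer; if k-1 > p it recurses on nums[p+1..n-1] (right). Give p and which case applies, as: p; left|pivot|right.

3; right

pivot = nums[9] = 6; i = -1
j=0: nums[0]=7 > 6 → no swap
j=1: nums[1]=6 ≤ 6 → i=0, swap nums[0],nums[1] → 6 7 6 6 7 7 8 7 8 6
j=2: nums[2]=6 ≤ 6 → i=1, swap nums[1],nums[2] → 6 6 7 6 7 7 8 7 8 6
j=3: nums[3]=6 ≤ 6 → i=2, swap nums[2],nums[3] → 6 6 6 7 7 7 8 7 8 6
j=4: nums[4]=7 > 6 → no swap
j=5: nums[5]=7 > 6 → no swap
j=6: nums[6]=8 > 6 → no swap
j=7: nums[7]=7 > 6 → no swap
j=8: nums[8]=8 > 6 → no swap
final swap nums[3],nums[9] → 6 6 6 6 7 7 8 7 8 7; return 3
p = 3; k-1 = 7 > 3 ⇒ right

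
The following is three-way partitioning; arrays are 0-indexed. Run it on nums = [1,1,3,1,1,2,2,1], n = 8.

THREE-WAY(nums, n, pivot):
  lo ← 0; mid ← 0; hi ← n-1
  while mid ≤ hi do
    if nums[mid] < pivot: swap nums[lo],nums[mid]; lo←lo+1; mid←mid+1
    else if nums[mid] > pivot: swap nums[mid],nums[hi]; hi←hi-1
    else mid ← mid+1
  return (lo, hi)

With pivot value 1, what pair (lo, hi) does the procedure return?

pivot = 1; lo=0, mid=0, hi=7
nums[mid]=1=1: mid=1
nums[mid]=1=1: mid=2
nums[mid]=3>1: swap nums[2],nums[7]; hi=6 → [1,1,1,1,1,2,2,3]
nums[mid]=1=1: mid=3
nums[mid]=1=1: mid=4
nums[mid]=1=1: mid=5
nums[mid]=2>1: swap nums[5],nums[6]; hi=5 → [1,1,1,1,1,2,2,3]
nums[mid]=2>1: swap nums[5],nums[5]; hi=4 → [1,1,1,1,1,2,2,3]
end: lo=0, hi=4; nums = [1,1,1,1,1,2,2,3]

(0, 4)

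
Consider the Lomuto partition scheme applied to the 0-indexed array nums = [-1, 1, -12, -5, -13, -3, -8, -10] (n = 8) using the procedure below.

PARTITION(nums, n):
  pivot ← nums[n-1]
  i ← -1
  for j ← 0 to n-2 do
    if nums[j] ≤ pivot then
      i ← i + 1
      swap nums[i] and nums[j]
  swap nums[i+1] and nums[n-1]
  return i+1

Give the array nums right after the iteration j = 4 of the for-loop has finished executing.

pivot = nums[7] = -10; i = -1
j=0: nums[0]=-1 > -10 → no swap
j=1: nums[1]=1 > -10 → no swap
j=2: nums[2]=-12 ≤ -10 → i=0, swap nums[0],nums[2] → [-12, 1, -1, -5, -13, -3, -8, -10]
j=3: nums[3]=-5 > -10 → no swap
j=4: nums[4]=-13 ≤ -10 → i=1, swap nums[1],nums[4] → [-12, -13, -1, -5, 1, -3, -8, -10]
(after j=4) nums = [-12, -13, -1, -5, 1, -3, -8, -10]

[-12, -13, -1, -5, 1, -3, -8, -10]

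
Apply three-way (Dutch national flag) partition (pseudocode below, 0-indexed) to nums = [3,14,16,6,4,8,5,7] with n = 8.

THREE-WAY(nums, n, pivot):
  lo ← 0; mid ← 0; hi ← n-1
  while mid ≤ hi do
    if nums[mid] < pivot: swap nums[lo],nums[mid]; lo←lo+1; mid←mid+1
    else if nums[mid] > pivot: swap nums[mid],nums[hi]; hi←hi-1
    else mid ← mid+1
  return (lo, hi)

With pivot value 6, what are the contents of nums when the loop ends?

pivot = 6; lo=0, mid=0, hi=7
nums[mid]=3<6: swap nums[0],nums[0]; lo=1,mid=1 → [3,14,16,6,4,8,5,7]
nums[mid]=14>6: swap nums[1],nums[7]; hi=6 → [3,7,16,6,4,8,5,14]
nums[mid]=7>6: swap nums[1],nums[6]; hi=5 → [3,5,16,6,4,8,7,14]
nums[mid]=5<6: swap nums[1],nums[1]; lo=2,mid=2 → [3,5,16,6,4,8,7,14]
nums[mid]=16>6: swap nums[2],nums[5]; hi=4 → [3,5,8,6,4,16,7,14]
nums[mid]=8>6: swap nums[2],nums[4]; hi=3 → [3,5,4,6,8,16,7,14]
nums[mid]=4<6: swap nums[2],nums[2]; lo=3,mid=3 → [3,5,4,6,8,16,7,14]
nums[mid]=6=6: mid=4
end: lo=3, hi=3; nums = [3,5,4,6,8,16,7,14]

[3,5,4,6,8,16,7,14]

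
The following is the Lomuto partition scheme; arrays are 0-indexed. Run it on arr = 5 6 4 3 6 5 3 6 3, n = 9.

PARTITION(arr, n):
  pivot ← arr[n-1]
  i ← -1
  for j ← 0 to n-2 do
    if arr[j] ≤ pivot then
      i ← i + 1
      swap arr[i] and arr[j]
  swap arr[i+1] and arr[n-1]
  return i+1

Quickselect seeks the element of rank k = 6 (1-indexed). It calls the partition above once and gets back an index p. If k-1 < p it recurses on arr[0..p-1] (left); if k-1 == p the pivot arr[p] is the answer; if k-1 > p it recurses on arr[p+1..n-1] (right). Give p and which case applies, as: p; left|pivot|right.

2; right

pivot = arr[8] = 3; i = -1
j=0: arr[0]=5 > 3 → no swap
j=1: arr[1]=6 > 3 → no swap
j=2: arr[2]=4 > 3 → no swap
j=3: arr[3]=3 ≤ 3 → i=0, swap arr[0],arr[3] → 3 6 4 5 6 5 3 6 3
j=4: arr[4]=6 > 3 → no swap
j=5: arr[5]=5 > 3 → no swap
j=6: arr[6]=3 ≤ 3 → i=1, swap arr[1],arr[6] → 3 3 4 5 6 5 6 6 3
j=7: arr[7]=6 > 3 → no swap
final swap arr[2],arr[8] → 3 3 3 5 6 5 6 6 4; return 2
p = 2; k-1 = 5 > 2 ⇒ right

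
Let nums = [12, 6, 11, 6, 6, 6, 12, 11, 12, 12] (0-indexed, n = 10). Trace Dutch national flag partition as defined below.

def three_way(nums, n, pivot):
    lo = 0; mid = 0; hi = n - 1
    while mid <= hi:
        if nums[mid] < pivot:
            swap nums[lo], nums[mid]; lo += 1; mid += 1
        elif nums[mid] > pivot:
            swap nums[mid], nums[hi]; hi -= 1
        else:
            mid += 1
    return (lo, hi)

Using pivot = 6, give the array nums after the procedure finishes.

[6, 6, 6, 6, 11, 12, 11, 12, 12, 12]

pivot = 6; lo=0, mid=0, hi=9
nums[mid]=12>6: swap nums[0],nums[9]; hi=8 → [12, 6, 11, 6, 6, 6, 12, 11, 12, 12]
nums[mid]=12>6: swap nums[0],nums[8]; hi=7 → [12, 6, 11, 6, 6, 6, 12, 11, 12, 12]
nums[mid]=12>6: swap nums[0],nums[7]; hi=6 → [11, 6, 11, 6, 6, 6, 12, 12, 12, 12]
nums[mid]=11>6: swap nums[0],nums[6]; hi=5 → [12, 6, 11, 6, 6, 6, 11, 12, 12, 12]
nums[mid]=12>6: swap nums[0],nums[5]; hi=4 → [6, 6, 11, 6, 6, 12, 11, 12, 12, 12]
nums[mid]=6=6: mid=1
nums[mid]=6=6: mid=2
nums[mid]=11>6: swap nums[2],nums[4]; hi=3 → [6, 6, 6, 6, 11, 12, 11, 12, 12, 12]
nums[mid]=6=6: mid=3
nums[mid]=6=6: mid=4
end: lo=0, hi=3; nums = [6, 6, 6, 6, 11, 12, 11, 12, 12, 12]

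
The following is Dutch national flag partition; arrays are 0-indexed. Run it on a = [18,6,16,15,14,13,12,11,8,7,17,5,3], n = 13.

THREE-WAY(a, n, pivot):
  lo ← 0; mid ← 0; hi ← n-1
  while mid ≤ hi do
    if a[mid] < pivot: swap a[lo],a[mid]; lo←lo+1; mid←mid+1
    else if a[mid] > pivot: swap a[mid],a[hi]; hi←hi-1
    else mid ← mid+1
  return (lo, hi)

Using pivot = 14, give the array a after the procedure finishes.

lo=0 mid=0 hi=12
18>14: swap(0,12), hi=11 ⇒ [3,6,16,15,14,13,12,11,8,7,17,5,18]
3<14: swap(0,0), lo=1 mid=1 ⇒ [3,6,16,15,14,13,12,11,8,7,17,5,18]
6<14: swap(1,1), lo=2 mid=2 ⇒ [3,6,16,15,14,13,12,11,8,7,17,5,18]
16>14: swap(2,11), hi=10 ⇒ [3,6,5,15,14,13,12,11,8,7,17,16,18]
5<14: swap(2,2), lo=3 mid=3 ⇒ [3,6,5,15,14,13,12,11,8,7,17,16,18]
15>14: swap(3,10), hi=9 ⇒ [3,6,5,17,14,13,12,11,8,7,15,16,18]
17>14: swap(3,9), hi=8 ⇒ [3,6,5,7,14,13,12,11,8,17,15,16,18]
7<14: swap(3,3), lo=4 mid=4 ⇒ [3,6,5,7,14,13,12,11,8,17,15,16,18]
14=14: mid=5
13<14: swap(4,5), lo=5 mid=6 ⇒ [3,6,5,7,13,14,12,11,8,17,15,16,18]
12<14: swap(5,6), lo=6 mid=7 ⇒ [3,6,5,7,13,12,14,11,8,17,15,16,18]
11<14: swap(6,7), lo=7 mid=8 ⇒ [3,6,5,7,13,12,11,14,8,17,15,16,18]
8<14: swap(7,8), lo=8 mid=9 ⇒ [3,6,5,7,13,12,11,8,14,17,15,16,18]
done. lo=8 hi=8; a=[3,6,5,7,13,12,11,8,14,17,15,16,18]

[3,6,5,7,13,12,11,8,14,17,15,16,18]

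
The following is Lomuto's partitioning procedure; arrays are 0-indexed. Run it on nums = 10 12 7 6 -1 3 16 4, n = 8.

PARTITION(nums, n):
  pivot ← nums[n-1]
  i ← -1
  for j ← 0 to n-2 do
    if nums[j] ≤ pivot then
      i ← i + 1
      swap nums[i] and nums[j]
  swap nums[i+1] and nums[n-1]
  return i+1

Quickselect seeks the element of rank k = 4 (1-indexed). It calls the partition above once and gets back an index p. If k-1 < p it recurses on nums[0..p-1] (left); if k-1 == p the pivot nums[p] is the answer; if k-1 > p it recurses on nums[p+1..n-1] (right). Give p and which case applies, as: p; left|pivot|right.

2; right

pivot = nums[7] = 4; i = -1
j=0: nums[0]=10 > 4 → no swap
j=1: nums[1]=12 > 4 → no swap
j=2: nums[2]=7 > 4 → no swap
j=3: nums[3]=6 > 4 → no swap
j=4: nums[4]=-1 ≤ 4 → i=0, swap nums[0],nums[4] → -1 12 7 6 10 3 16 4
j=5: nums[5]=3 ≤ 4 → i=1, swap nums[1],nums[5] → -1 3 7 6 10 12 16 4
j=6: nums[6]=16 > 4 → no swap
final swap nums[2],nums[7] → -1 3 4 6 10 12 16 7; return 2
p = 2; k-1 = 3 > 2 ⇒ right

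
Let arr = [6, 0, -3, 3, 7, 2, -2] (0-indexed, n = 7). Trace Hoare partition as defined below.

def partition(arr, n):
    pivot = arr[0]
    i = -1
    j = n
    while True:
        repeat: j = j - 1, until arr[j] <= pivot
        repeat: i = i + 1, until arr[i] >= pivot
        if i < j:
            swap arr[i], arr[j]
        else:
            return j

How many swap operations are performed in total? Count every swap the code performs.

pivot = arr[0] = 6; i = -1, j = 7
j→6 (arr[6]=-2≤6), i→0 (arr[0]=6≥6); i<j, swap → [-2, 0, -3, 3, 7, 2, 6]
j→5 (arr[5]=2≤6), i→4 (arr[4]=7≥6); i<j, swap → [-2, 0, -3, 3, 2, 7, 6]
j→4, i→5; i≥j, return j=4. arr = [-2, 0, -3, 3, 2, 7, 6]

2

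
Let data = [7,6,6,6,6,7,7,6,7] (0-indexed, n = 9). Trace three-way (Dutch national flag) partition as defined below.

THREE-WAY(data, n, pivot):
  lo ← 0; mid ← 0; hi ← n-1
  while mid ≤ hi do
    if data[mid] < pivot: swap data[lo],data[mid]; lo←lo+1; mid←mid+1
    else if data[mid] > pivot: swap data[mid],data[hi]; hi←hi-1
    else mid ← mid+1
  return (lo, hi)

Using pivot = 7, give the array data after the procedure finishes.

[6,6,6,6,6,7,7,7,7]

lo=0 mid=0 hi=8
7=7: mid=1
6<7: swap(0,1), lo=1 mid=2 ⇒ [6,7,6,6,6,7,7,6,7]
6<7: swap(1,2), lo=2 mid=3 ⇒ [6,6,7,6,6,7,7,6,7]
6<7: swap(2,3), lo=3 mid=4 ⇒ [6,6,6,7,6,7,7,6,7]
6<7: swap(3,4), lo=4 mid=5 ⇒ [6,6,6,6,7,7,7,6,7]
7=7: mid=6
7=7: mid=7
6<7: swap(4,7), lo=5 mid=8 ⇒ [6,6,6,6,6,7,7,7,7]
7=7: mid=9
done. lo=5 hi=8; data=[6,6,6,6,6,7,7,7,7]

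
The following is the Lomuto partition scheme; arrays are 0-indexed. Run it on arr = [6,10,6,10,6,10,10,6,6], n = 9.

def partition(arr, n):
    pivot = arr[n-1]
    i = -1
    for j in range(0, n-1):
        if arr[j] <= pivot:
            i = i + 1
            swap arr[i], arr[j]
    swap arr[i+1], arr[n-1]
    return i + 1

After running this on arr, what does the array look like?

pivot = arr[8] = 6; i = -1
j=0: arr[0]=6 ≤ 6 → i=0, swap arr[0],arr[0] (no change) → [6,10,6,10,6,10,10,6,6]
j=1: arr[1]=10 > 6 → no swap
j=2: arr[2]=6 ≤ 6 → i=1, swap arr[1],arr[2] → [6,6,10,10,6,10,10,6,6]
j=3: arr[3]=10 > 6 → no swap
j=4: arr[4]=6 ≤ 6 → i=2, swap arr[2],arr[4] → [6,6,6,10,10,10,10,6,6]
j=5: arr[5]=10 > 6 → no swap
j=6: arr[6]=10 > 6 → no swap
j=7: arr[7]=6 ≤ 6 → i=3, swap arr[3],arr[7] → [6,6,6,6,10,10,10,10,6]
final swap arr[4],arr[8] → [6,6,6,6,6,10,10,10,10]; return 4

[6,6,6,6,6,10,10,10,10]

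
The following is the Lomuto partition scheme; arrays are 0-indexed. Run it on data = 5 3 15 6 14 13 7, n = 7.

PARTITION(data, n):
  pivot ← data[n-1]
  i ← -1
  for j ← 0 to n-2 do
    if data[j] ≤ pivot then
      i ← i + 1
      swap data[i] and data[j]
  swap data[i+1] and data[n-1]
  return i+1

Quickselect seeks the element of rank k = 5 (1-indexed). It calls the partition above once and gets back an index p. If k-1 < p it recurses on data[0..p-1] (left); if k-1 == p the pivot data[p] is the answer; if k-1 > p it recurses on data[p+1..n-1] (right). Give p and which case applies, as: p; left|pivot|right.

pivot = data[6] = 7; i = -1
j=0: data[0]=5 ≤ 7 → i=0, swap data[0],data[0] (no change) → 5 3 15 6 14 13 7
j=1: data[1]=3 ≤ 7 → i=1, swap data[1],data[1] (no change) → 5 3 15 6 14 13 7
j=2: data[2]=15 > 7 → no swap
j=3: data[3]=6 ≤ 7 → i=2, swap data[2],data[3] → 5 3 6 15 14 13 7
j=4: data[4]=14 > 7 → no swap
j=5: data[5]=13 > 7 → no swap
final swap data[3],data[6] → 5 3 6 7 14 13 15; return 3
p = 3; k-1 = 4 > 3 ⇒ right

3; right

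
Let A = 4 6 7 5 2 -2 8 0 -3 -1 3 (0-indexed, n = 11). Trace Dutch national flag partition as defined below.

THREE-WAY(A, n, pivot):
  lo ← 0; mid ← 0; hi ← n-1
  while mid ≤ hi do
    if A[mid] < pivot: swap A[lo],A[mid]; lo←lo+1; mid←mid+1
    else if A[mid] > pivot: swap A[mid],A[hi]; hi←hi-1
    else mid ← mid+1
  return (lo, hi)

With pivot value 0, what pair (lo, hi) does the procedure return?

lo=0 mid=0 hi=10
4>0: swap(0,10), hi=9 ⇒ 3 6 7 5 2 -2 8 0 -3 -1 4
3>0: swap(0,9), hi=8 ⇒ -1 6 7 5 2 -2 8 0 -3 3 4
-1<0: swap(0,0), lo=1 mid=1 ⇒ -1 6 7 5 2 -2 8 0 -3 3 4
6>0: swap(1,8), hi=7 ⇒ -1 -3 7 5 2 -2 8 0 6 3 4
-3<0: swap(1,1), lo=2 mid=2 ⇒ -1 -3 7 5 2 -2 8 0 6 3 4
7>0: swap(2,7), hi=6 ⇒ -1 -3 0 5 2 -2 8 7 6 3 4
0=0: mid=3
5>0: swap(3,6), hi=5 ⇒ -1 -3 0 8 2 -2 5 7 6 3 4
8>0: swap(3,5), hi=4 ⇒ -1 -3 0 -2 2 8 5 7 6 3 4
-2<0: swap(2,3), lo=3 mid=4 ⇒ -1 -3 -2 0 2 8 5 7 6 3 4
2>0: swap(4,4), hi=3 ⇒ -1 -3 -2 0 2 8 5 7 6 3 4
done. lo=3 hi=3; A=-1 -3 -2 0 2 8 5 7 6 3 4

(3, 3)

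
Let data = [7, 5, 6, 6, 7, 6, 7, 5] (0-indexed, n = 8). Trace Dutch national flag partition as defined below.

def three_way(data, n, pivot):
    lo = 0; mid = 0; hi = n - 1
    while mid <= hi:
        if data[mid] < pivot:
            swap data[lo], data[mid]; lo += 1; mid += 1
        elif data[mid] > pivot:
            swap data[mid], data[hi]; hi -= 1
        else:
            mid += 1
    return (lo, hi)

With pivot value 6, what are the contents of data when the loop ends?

lo=0 mid=0 hi=7
7>6: swap(0,7), hi=6 ⇒ [5, 5, 6, 6, 7, 6, 7, 7]
5<6: swap(0,0), lo=1 mid=1 ⇒ [5, 5, 6, 6, 7, 6, 7, 7]
5<6: swap(1,1), lo=2 mid=2 ⇒ [5, 5, 6, 6, 7, 6, 7, 7]
6=6: mid=3
6=6: mid=4
7>6: swap(4,6), hi=5 ⇒ [5, 5, 6, 6, 7, 6, 7, 7]
7>6: swap(4,5), hi=4 ⇒ [5, 5, 6, 6, 6, 7, 7, 7]
6=6: mid=5
done. lo=2 hi=4; data=[5, 5, 6, 6, 6, 7, 7, 7]

[5, 5, 6, 6, 6, 7, 7, 7]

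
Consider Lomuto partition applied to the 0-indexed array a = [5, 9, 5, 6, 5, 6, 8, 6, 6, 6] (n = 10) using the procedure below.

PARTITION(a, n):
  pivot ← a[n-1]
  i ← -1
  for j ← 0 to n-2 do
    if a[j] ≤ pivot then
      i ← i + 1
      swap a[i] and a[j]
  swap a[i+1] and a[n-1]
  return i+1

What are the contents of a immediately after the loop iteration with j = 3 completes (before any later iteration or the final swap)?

[5, 5, 6, 9, 5, 6, 8, 6, 6, 6]

pivot = a[9] = 6; i = -1
j=0: a[0]=5 ≤ 6 → i=0, swap a[0],a[0] (no change) → [5, 9, 5, 6, 5, 6, 8, 6, 6, 6]
j=1: a[1]=9 > 6 → no swap
j=2: a[2]=5 ≤ 6 → i=1, swap a[1],a[2] → [5, 5, 9, 6, 5, 6, 8, 6, 6, 6]
j=3: a[3]=6 ≤ 6 → i=2, swap a[2],a[3] → [5, 5, 6, 9, 5, 6, 8, 6, 6, 6]
(after j=3) a = [5, 5, 6, 9, 5, 6, 8, 6, 6, 6]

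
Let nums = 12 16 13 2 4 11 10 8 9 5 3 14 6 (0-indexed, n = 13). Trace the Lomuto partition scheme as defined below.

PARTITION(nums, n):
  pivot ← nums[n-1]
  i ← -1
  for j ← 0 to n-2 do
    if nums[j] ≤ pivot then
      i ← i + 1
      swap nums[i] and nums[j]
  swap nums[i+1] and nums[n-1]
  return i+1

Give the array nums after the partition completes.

2 4 5 3 6 11 10 8 9 13 12 14 16

pivot = nums[12] = 6; i = -1
j=0: nums[0]=12 > 6 → no swap
j=1: nums[1]=16 > 6 → no swap
j=2: nums[2]=13 > 6 → no swap
j=3: nums[3]=2 ≤ 6 → i=0, swap nums[0],nums[3] → 2 16 13 12 4 11 10 8 9 5 3 14 6
j=4: nums[4]=4 ≤ 6 → i=1, swap nums[1],nums[4] → 2 4 13 12 16 11 10 8 9 5 3 14 6
j=5: nums[5]=11 > 6 → no swap
j=6: nums[6]=10 > 6 → no swap
j=7: nums[7]=8 > 6 → no swap
j=8: nums[8]=9 > 6 → no swap
j=9: nums[9]=5 ≤ 6 → i=2, swap nums[2],nums[9] → 2 4 5 12 16 11 10 8 9 13 3 14 6
j=10: nums[10]=3 ≤ 6 → i=3, swap nums[3],nums[10] → 2 4 5 3 16 11 10 8 9 13 12 14 6
j=11: nums[11]=14 > 6 → no swap
final swap nums[4],nums[12] → 2 4 5 3 6 11 10 8 9 13 12 14 16; return 4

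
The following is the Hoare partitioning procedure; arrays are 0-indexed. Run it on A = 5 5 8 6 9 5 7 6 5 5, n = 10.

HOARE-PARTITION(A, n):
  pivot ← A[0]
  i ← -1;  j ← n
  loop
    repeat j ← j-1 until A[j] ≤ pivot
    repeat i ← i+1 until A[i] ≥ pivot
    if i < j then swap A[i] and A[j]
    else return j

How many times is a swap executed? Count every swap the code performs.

3

pivot = A[0] = 5; i = -1, j = 10
j→9 (A[9]=5≤5), i→0 (A[0]=5≥5); i<j, swap → 5 5 8 6 9 5 7 6 5 5
j→8 (A[8]=5≤5), i→1 (A[1]=5≥5); i<j, swap → 5 5 8 6 9 5 7 6 5 5
j→5 (A[5]=5≤5), i→2 (A[2]=8≥5); i<j, swap → 5 5 5 6 9 8 7 6 5 5
j→2, i→3; i≥j, return j=2. A = 5 5 5 6 9 8 7 6 5 5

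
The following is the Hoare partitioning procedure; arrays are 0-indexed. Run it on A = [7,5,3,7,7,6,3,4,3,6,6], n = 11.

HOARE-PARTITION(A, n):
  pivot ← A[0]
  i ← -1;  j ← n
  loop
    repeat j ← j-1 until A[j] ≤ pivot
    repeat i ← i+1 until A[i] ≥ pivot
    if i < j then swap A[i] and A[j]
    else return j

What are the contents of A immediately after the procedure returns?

[6,5,3,6,3,6,3,4,7,7,7]

pivot = A[0] = 7; i = -1, j = 11
j→10 (A[10]=6≤7), i→0 (A[0]=7≥7); i<j, swap → [6,5,3,7,7,6,3,4,3,6,7]
j→9 (A[9]=6≤7), i→3 (A[3]=7≥7); i<j, swap → [6,5,3,6,7,6,3,4,3,7,7]
j→8 (A[8]=3≤7), i→4 (A[4]=7≥7); i<j, swap → [6,5,3,6,3,6,3,4,7,7,7]
j→7, i→8; i≥j, return j=7. A = [6,5,3,6,3,6,3,4,7,7,7]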